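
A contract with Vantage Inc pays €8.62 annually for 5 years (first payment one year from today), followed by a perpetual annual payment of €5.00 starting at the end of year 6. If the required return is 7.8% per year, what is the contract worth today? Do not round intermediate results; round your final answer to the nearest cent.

PV of 5-year annuity: €8.62 × [1 − (1+0.078)^−5] / 0.078 = 34.59935
Perpetuity value at year 5: €5.00 / 0.078 = 64.10256
PV of perpetuity: 64.10256 / (1+0.078)^5 = 44.03334
Total PV = 34.59935 + 44.03334 = 78.63268

€78.63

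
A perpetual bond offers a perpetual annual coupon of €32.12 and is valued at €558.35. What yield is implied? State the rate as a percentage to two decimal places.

5.75%

P = C/r ⇒ r = C/P = €32.12/€558.35 = 0.057527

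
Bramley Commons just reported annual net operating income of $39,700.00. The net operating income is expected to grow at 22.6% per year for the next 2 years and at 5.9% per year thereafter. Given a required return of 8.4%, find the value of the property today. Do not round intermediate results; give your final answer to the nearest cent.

$2246823.70

D_1 = 48672.20000
D_2 = 59672.11720
Terminal value at year 2: TV = D_2×(1+g_2)/(r−g_2) = 63192.77211/0.025 = 2527710.88459
P_0 = D_1/(1+r)^1 + D_2/(1+r)^2 + TV/(1+r)^2
    = 44900.55351 + 50782.36033 + 2151140.78358 = 2246823.69742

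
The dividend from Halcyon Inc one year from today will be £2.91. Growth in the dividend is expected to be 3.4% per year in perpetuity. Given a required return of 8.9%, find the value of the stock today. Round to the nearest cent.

Growing perpetuity: P = D₁ / (r − g) = £2.9100 / (0.089 − 0.034) = £52.91

£52.91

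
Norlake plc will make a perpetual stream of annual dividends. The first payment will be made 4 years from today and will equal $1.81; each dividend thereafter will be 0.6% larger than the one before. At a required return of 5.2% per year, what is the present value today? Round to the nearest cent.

Value at end of year 3: C₁ / (r − g) = $1.81 / (0.052 − 0.006) = $39.3478
Discount to today: PV = $39.3478 / (1 + 0.052)^3 = $39.3478 / 1.164253 = $33.80

$33.80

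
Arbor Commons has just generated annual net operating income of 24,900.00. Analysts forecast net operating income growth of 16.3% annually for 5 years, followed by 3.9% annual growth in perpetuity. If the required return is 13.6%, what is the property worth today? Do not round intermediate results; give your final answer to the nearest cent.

D_1 = 28958.70000
D_2 = 33678.96810
D_3 = 39168.63990
D_4 = 45553.12820
D_5 = 52978.28810
Terminal value at year 5: TV = D_5×(1+g_2)/(r−g_2) = 55044.44134/0.097 = 567468.46739
P_0 = D_1/(1+r)^1 + D_2/(1+r)^2 + D_3/(1+r)^3 + D_4/(1+r)^4 + D_5/(1+r)^5 + TV/(1+r)^5
    = 25491.81338 + 26097.69275 + 26717.97242 + 27352.99465 + 28003.10984 + 299950.83631 = 433614.41934

433614.42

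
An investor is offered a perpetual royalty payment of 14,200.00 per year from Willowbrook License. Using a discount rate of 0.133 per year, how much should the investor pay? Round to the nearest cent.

Level perpetuity: PV = C / r = 14,200.00 / 0.133 = 106,766.92

106766.92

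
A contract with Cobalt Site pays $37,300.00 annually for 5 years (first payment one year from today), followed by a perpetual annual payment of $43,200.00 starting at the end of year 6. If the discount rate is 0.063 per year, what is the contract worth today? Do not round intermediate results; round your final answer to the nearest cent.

$661062.86

PV of 5-year annuity: $37,300.00 × [1 − (1+0.063)^−5] / 0.063 = 155847.12175
Perpetuity value at year 5: $43,200.00 / 0.063 = 685714.28571
PV of perpetuity: 685714.28571 / (1+0.063)^5 = 505215.74256
Total PV = 155847.12175 + 505215.74256 = 661062.86431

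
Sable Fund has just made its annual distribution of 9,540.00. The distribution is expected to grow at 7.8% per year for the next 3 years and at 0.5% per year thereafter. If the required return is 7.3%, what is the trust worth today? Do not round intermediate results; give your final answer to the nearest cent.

D_1 = 10284.12000
D_2 = 11086.28136
D_3 = 11951.01131
Terminal value at year 3: TV = D_3×(1+g_2)/(r−g_2) = 12010.76636/0.068 = 176628.91710
P_0 = D_1/(1+r)^1 + D_2/(1+r)^2 + D_3/(1+r)^3 + TV/(1+r)^3
    = 9584.45480 + 9629.11675 + 9673.98682 + 142975.83462 = 171863.39299

171863.39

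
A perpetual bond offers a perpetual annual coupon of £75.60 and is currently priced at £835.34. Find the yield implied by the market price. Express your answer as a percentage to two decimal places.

P = C/r ⇒ r = C/P = £75.60/£835.34 = 0.090502

9.05%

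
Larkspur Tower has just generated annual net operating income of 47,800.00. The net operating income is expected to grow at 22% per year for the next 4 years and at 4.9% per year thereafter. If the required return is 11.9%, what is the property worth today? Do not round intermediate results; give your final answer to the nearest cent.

1250519.01

D_1 = 58316.00000
D_2 = 71145.52000
D_3 = 86797.53440
D_4 = 105892.99197
Terminal value at year 4: TV = D_4×(1+g_2)/(r−g_2) = 111081.74857/0.07 = 1586882.12249
P_0 = D_1/(1+r)^1 + D_2/(1+r)^2 + D_3/(1+r)^3 + D_4/(1+r)^4 + TV/(1+r)^4
    = 52114.38785 + 56818.18872 + 61946.55070 + 67537.79433 + 1012102.08929 = 1250519.01088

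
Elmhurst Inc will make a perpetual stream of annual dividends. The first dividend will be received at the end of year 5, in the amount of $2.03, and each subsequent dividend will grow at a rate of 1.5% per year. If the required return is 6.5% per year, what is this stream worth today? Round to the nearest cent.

Value at end of year 4: C₁ / (r − g) = $2.03 / (0.065 − 0.015) = $40.6000
Discount to today: PV = $40.6000 / (1 + 0.065)^4 = $40.6000 / 1.286466 = $31.56

$31.56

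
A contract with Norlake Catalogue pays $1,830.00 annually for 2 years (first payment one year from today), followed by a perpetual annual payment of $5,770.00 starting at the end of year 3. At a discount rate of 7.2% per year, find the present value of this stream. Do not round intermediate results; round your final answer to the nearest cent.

PV of 2-year annuity: $1,830.00 × [1 − (1+0.072)^−2] / 0.072 = 3299.52384
Perpetuity value at year 2: $5,770.00 / 0.072 = 80138.88889
PV of perpetuity: 80138.88889 / (1+0.072)^2 = 69735.47220
Total PV = 3299.52384 + 69735.47220 = 73034.99604

$73035.00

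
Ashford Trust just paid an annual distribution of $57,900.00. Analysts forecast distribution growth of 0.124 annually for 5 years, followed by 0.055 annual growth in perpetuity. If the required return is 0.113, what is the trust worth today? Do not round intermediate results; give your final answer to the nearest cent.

$1404461.47

D_1 = 65079.60000
D_2 = 73149.47040
D_3 = 82220.00473
D_4 = 92415.28532
D_5 = 103874.78070
Terminal value at year 5: TV = D_5×(1+g_2)/(r−g_2) = 109587.89363/0.058 = 1889446.44196
P_0 = D_1/(1+r)^1 + D_2/(1+r)^2 + D_3/(1+r)^3 + D_4/(1+r)^4 + D_5/(1+r)^5 + TV/(1+r)^5
    = 58472.23720 + 59050.12993 + 59633.73409 + 60223.10612 + 60818.30304 + 1106263.96042 = 1404461.47079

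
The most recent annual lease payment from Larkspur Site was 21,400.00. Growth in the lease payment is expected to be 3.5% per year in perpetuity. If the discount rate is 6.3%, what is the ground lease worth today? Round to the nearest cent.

791035.71

D₁ = D₀ × (1 + g) = 21,400.00 × 1.035 = 22,149.0000
Growing perpetuity: P = D₁ / (r − g) = 22,149.0000 / (0.063 − 0.035) = 791,035.71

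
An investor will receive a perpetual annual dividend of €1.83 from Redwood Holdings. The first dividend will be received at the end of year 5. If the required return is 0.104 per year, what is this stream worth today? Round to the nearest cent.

€11.85

Value at end of year 4: C / r = €1.83 / 0.104 = €17.5962
Discount to today: PV = €17.5962 / (1 + 0.104)^4 = €17.5962 / 1.485512 = €11.85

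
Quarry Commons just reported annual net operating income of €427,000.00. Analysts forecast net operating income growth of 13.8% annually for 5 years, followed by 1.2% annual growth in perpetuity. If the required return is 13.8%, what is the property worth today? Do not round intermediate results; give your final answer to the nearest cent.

€5564555.56

D_1 = 485926.00000
D_2 = 552983.78800
D_3 = 629295.55074
D_4 = 716138.33675
D_5 = 814965.42722
Terminal value at year 5: TV = D_5×(1+g_2)/(r−g_2) = 824745.01234/0.126 = 6545595.33607
P_0 = D_1/(1+r)^1 + D_2/(1+r)^2 + D_3/(1+r)^3 + D_4/(1+r)^4 + D_5/(1+r)^5 + TV/(1+r)^5
    = 427000.00000 + 427000.00000 + 427000.00000 + 427000.00000 + 427000.00000 + 3429555.55556 = 5564555.55556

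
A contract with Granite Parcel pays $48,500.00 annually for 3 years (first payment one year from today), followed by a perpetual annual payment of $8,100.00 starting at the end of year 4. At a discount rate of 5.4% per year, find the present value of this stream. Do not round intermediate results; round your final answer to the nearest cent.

$259199.77

PV of 3-year annuity: $48,500.00 × [1 − (1+0.054)^−3] / 0.054 = 131093.78231
Perpetuity value at year 3: $8,100.00 / 0.054 = 150000.00000
PV of perpetuity: 150000.00000 / (1+0.054)^3 = 128105.98687
Total PV = 131093.78231 + 128105.98687 = 259199.76918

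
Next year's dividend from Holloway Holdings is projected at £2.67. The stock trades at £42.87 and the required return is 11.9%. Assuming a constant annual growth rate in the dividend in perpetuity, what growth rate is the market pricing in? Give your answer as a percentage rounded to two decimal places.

5.67%

P = D₁/(r−g) ⇒ g = r − D₁/P = 0.119 − £2.67/£42.87 = 0.056719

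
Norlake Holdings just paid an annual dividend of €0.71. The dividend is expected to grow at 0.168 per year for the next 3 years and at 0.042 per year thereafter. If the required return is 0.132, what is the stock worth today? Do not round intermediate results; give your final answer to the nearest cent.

€11.30

D_1 = 0.82928
D_2 = 0.96860
D_3 = 1.13132
Terminal value at year 3: TV = D_3×(1+g_2)/(r−g_2) = 1.17884/0.09 = 13.09821
P_0 = D_1/(1+r)^1 + D_2/(1+r)^2 + D_3/(1+r)^3 + TV/(1+r)^3
    = 0.73258 + 0.75588 + 0.77992 + 9.02969 = 11.29806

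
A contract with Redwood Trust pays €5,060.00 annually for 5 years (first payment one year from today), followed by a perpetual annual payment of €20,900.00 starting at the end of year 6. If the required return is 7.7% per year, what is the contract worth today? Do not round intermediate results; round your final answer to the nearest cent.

€207680.81

PV of 5-year annuity: €5,060.00 × [1 − (1+0.077)^−5] / 0.077 = 20363.86972
Perpetuity value at year 5: €20,900.00 / 0.077 = 271428.57143
PV of perpetuity: 271428.57143 / (1+0.077)^5 = 187316.93564
Total PV = 20363.86972 + 187316.93564 = 207680.80536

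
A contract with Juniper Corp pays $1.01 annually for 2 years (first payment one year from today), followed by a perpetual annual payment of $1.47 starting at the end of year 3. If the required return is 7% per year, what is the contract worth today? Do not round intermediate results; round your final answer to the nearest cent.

$20.17

PV of 2-year annuity: $1.01 × [1 − (1+0.07)^−2] / 0.07 = 1.82610
Perpetuity value at year 2: $1.47 / 0.07 = 21.00000
PV of perpetuity: 21.00000 / (1+0.07)^2 = 18.34221
Total PV = 1.82610 + 18.34221 = 20.16831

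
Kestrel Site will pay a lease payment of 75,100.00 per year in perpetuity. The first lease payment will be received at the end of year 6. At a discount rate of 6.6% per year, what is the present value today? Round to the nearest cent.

Value at end of year 5: C / r = 75,100.00 / 0.066 = 1,137,878.7879
Discount to today: PV = 1,137,878.7879 / (1 + 0.066)^5 = 1,137,878.7879 / 1.376531 = 826,627.75

826627.75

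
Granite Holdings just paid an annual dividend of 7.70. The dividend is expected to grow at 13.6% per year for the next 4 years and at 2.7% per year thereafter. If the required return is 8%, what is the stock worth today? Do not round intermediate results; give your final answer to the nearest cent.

D_1 = 8.74720
D_2 = 9.93682
D_3 = 11.28823
D_4 = 12.82343
Terminal value at year 4: TV = D_4×(1+g_2)/(r−g_2) = 13.16966/0.053 = 248.48411
P_0 = D_1/(1+r)^1 + D_2/(1+r)^2 + D_3/(1+r)^3 + D_4/(1+r)^4 + TV/(1+r)^4
    = 8.09926 + 8.51922 + 8.96096 + 9.42560 + 182.64324 = 217.64828

217.65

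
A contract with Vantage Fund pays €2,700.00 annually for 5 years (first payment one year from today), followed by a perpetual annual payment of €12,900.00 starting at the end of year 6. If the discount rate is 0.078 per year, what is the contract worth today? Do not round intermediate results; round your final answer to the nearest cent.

€124443.39

PV of 5-year annuity: €2,700.00 × [1 − (1+0.078)^−5] / 0.078 = 10837.38273
Perpetuity value at year 5: €12,900.00 / 0.078 = 165384.61538
PV of perpetuity: 165384.61538 / (1+0.078)^5 = 113606.00902
Total PV = 10837.38273 + 113606.00902 = 124443.39175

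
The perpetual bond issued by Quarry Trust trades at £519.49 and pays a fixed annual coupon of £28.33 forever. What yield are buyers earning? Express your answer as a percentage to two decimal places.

5.45%

P = C/r ⇒ r = C/P = £28.33/£519.49 = 0.054534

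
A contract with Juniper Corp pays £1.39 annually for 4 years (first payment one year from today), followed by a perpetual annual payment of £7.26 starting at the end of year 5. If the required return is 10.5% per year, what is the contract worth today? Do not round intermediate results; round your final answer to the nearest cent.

PV of 4-year annuity: £1.39 × [1 − (1+0.105)^−4] / 0.105 = 4.35884
Perpetuity value at year 4: £7.26 / 0.105 = 69.14286
PV of perpetuity: 69.14286 / (1+0.105)^4 = 46.37653
Total PV = 4.35884 + 46.37653 = 50.73537

£50.74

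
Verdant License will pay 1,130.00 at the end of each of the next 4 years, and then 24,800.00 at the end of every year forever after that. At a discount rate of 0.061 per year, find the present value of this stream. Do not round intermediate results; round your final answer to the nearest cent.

324725.79

PV of 4-year annuity: 1,130.00 × [1 − (1+0.061)^−4] / 0.061 = 3906.61994
Perpetuity value at year 4: 24,800.00 / 0.061 = 406557.37705
PV of perpetuity: 406557.37705 / (1+0.061)^4 = 320819.16948
Total PV = 3906.61994 + 320819.16948 = 324725.78942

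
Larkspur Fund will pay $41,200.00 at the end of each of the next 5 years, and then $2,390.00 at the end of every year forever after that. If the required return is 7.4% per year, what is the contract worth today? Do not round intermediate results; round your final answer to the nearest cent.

$189736.09

PV of 5-year annuity: $41,200.00 × [1 − (1+0.074)^−5] / 0.074 = 167134.20219
Perpetuity value at year 5: $2,390.00 / 0.074 = 32297.29730
PV of perpetuity: 32297.29730 / (1+0.074)^5 = 22601.89091
Total PV = 167134.20219 + 22601.89091 = 189736.09309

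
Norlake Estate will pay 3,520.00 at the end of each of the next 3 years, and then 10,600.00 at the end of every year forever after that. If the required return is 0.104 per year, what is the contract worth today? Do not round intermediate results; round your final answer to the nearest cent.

PV of 3-year annuity: 3,520.00 × [1 − (1+0.104)^−3] / 0.104 = 8692.44069
Perpetuity value at year 3: 10,600.00 / 0.104 = 101923.07692
PV of perpetuity: 101923.07692 / (1+0.104)^3 = 75746.97711
Total PV = 8692.44069 + 75746.97711 = 84439.41780

84439.42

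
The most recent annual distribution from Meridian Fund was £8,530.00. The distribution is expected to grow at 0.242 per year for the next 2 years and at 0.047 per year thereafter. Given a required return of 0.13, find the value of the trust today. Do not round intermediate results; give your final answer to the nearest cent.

D_1 = 10594.26000
D_2 = 13158.07092
Terminal value at year 2: TV = D_2×(1+g_2)/(r−g_2) = 13776.50025/0.083 = 165981.93076
P_0 = D_1/(1+r)^1 + D_2/(1+r)^2 + TV/(1+r)^2
    = 9375.45133 + 10304.69960 + 129988.19858 = 149668.34950

£149668.35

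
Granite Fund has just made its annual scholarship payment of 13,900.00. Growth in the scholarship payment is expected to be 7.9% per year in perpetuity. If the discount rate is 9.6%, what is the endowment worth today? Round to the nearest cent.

D₁ = D₀ × (1 + g) = 13,900.00 × 1.079 = 14,998.1000
Growing perpetuity: P = D₁ / (r − g) = 14,998.1000 / (0.096 − 0.079) = 882,241.18

882241.18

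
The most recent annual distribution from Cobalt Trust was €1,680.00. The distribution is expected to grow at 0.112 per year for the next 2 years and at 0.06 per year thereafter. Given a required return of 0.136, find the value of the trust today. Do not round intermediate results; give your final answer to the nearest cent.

D_1 = 1868.16000
D_2 = 2077.39392
Terminal value at year 2: TV = D_2×(1+g_2)/(r−g_2) = 2202.03756/0.076 = 28974.17836
P_0 = D_1/(1+r)^1 + D_2/(1+r)^2 + TV/(1+r)^2
    = 1644.50704 + 1609.76394 + 22451.97068 = 25706.24166

€25706.24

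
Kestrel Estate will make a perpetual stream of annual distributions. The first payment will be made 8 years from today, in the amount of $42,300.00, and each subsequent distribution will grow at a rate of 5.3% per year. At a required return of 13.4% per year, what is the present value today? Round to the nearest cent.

Value at end of year 7: C₁ / (r − g) = $42,300.00 / (0.134 − 0.053) = $522,222.2222
Discount to today: PV = $522,222.2222 / (1 + 0.134)^7 = $522,222.2222 / 2.411523 = $216,552.88

$216552.88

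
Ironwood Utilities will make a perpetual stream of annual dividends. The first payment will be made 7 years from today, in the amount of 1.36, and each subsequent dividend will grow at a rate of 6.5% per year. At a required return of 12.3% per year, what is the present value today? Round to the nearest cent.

Value at end of year 6: C₁ / (r − g) = 1.36 / (0.123 − 0.065) = 23.4483
Discount to today: PV = 23.4483 / (1 + 0.123)^6 = 23.4483 / 2.005758 = 11.69

11.69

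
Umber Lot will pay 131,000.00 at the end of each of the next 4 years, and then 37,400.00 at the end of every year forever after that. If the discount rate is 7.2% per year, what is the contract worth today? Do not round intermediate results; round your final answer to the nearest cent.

PV of 4-year annuity: 131,000.00 × [1 − (1+0.072)^−4] / 0.072 = 441728.58493
Perpetuity value at year 4: 37,400.00 / 0.072 = 519444.44444
PV of perpetuity: 519444.44444 / (1+0.072)^4 = 393332.61943
Total PV = 441728.58493 + 393332.61943 = 835061.20436

835061.20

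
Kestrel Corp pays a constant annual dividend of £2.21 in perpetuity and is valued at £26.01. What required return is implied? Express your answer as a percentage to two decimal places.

P = C/r ⇒ r = C/P = £2.21/£26.01 = 0.084967

8.50%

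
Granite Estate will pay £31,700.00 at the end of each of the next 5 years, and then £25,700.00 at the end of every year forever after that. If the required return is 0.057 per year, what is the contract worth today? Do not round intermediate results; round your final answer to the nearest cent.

PV of 5-year annuity: £31,700.00 × [1 − (1+0.057)^−5] / 0.057 = 134628.80999
Perpetuity value at year 5: £25,700.00 / 0.057 = 450877.19298
PV of perpetuity: 450877.19298 / (1+0.057)^5 = 341730.17668
Total PV = 134628.80999 + 341730.17668 = 476358.98667

£476358.99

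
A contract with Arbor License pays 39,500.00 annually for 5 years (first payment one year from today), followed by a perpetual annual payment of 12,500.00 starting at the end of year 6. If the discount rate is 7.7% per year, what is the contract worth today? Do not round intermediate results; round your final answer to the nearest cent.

270998.63

PV of 5-year annuity: 39,500.00 × [1 − (1+0.077)^−5] / 0.077 = 158966.96716
Perpetuity value at year 5: 12,500.00 / 0.077 = 162337.66234
PV of perpetuity: 162337.66234 / (1+0.077)^5 = 112031.66007
Total PV = 158966.96716 + 112031.66007 = 270998.62723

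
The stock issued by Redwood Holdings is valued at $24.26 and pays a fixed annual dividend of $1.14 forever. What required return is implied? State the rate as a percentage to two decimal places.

4.70%

P = C/r ⇒ r = C/P = $1.14/$24.26 = 0.046991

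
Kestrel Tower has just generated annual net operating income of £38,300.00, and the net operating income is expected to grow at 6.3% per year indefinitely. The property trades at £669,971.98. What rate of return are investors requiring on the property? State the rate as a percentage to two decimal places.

D₁ = £38,300.00 × 1.063 = £40,712.9000
P = D₁/(r − g) ⇒ r = D₁/P + g = £40,712.9000/£669,971.98 + 0.063 = 0.060768 + 0.063 = 0.123768

12.38%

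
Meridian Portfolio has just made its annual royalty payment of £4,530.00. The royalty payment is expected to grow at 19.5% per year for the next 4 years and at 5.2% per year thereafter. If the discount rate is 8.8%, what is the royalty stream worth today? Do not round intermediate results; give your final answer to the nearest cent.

D_1 = 5413.35000
D_2 = 6468.95325
D_3 = 7730.39913
D_4 = 9237.82696
Terminal value at year 4: TV = D_4×(1+g_2)/(r−g_2) = 9718.19397/0.036 = 269949.83242
P_0 = D_1/(1+r)^1 + D_2/(1+r)^2 + D_3/(1+r)^3 + D_4/(1+r)^4 + TV/(1+r)^4
    = 4975.50551 + 5464.82453 + 6002.26591 + 6592.56229 + 192649.32015 = 215684.47840

£215684.48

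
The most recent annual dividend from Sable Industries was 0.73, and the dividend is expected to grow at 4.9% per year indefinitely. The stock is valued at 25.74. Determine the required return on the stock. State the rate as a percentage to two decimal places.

7.88%

D₁ = 0.73 × 1.049 = 0.7658
P = D₁/(r − g) ⇒ r = D₁/P + g = 0.7658/25.74 + 0.049 = 0.029750 + 0.049 = 0.078750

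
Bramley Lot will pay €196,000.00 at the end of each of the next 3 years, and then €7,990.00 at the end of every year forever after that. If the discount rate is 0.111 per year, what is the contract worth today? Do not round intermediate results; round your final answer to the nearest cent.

€530626.88

PV of 3-year annuity: €196,000.00 × [1 − (1+0.111)^−3] / 0.111 = 478136.27230
Perpetuity value at year 3: €7,990.00 / 0.111 = 71981.98198
PV of perpetuity: 71981.98198 / (1+0.111)^3 = 52490.61047
Total PV = 478136.27230 + 52490.61047 = 530626.88278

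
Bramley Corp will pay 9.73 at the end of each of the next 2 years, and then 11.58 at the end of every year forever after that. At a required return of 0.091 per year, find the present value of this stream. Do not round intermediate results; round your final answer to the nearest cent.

124.00

PV of 2-year annuity: 9.73 × [1 − (1+0.091)^−2] / 0.091 = 17.09296
Perpetuity value at year 2: 11.58 / 0.091 = 127.25275
PV of perpetuity: 127.25275 / (1+0.091)^2 = 106.90984
Total PV = 17.09296 + 106.90984 = 124.00280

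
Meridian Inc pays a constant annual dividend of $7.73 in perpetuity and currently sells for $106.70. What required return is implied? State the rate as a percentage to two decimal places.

7.24%

P = C/r ⇒ r = C/P = $7.73/$106.70 = 0.072446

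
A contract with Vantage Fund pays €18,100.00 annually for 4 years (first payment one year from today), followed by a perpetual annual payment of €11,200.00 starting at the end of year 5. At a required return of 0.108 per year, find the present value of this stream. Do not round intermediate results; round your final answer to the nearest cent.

€125202.31

PV of 4-year annuity: €18,100.00 × [1 − (1+0.108)^−4] / 0.108 = 56394.89941
Perpetuity value at year 4: €11,200.00 / 0.108 = 103703.70370
PV of perpetuity: 103703.70370 / (1+0.108)^4 = 68807.41236
Total PV = 56394.89941 + 68807.41236 = 125202.31177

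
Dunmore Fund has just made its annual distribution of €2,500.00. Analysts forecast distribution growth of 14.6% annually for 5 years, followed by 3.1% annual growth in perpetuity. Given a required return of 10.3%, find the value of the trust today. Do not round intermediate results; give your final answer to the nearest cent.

D_1 = 2865.00000
D_2 = 3283.29000
D_3 = 3762.65034
D_4 = 4311.99729
D_5 = 4941.54889
Terminal value at year 5: TV = D_5×(1+g_2)/(r−g_2) = 5094.73691/0.072 = 70760.23486
P_0 = D_1/(1+r)^1 + D_2/(1+r)^2 + D_3/(1+r)^3 + D_4/(1+r)^4 + D_5/(1+r)^5 + TV/(1+r)^5
    = 2597.46147 + 2698.72243 + 2803.93101 + 2913.24111 + 3026.81261 + 43342.27501 = 57382.44365

€57382.44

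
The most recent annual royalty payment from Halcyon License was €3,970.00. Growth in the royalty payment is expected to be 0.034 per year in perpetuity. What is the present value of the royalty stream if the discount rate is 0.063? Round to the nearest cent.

D₁ = D₀ × (1 + g) = €3,970.00 × 1.034 = €4,104.9800
Growing perpetuity: P = D₁ / (r − g) = €4,104.9800 / (0.063 − 0.034) = €141,551.03

€141551.03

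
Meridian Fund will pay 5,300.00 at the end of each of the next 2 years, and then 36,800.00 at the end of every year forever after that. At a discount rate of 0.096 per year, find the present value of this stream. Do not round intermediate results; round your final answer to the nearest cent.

328369.03

PV of 2-year annuity: 5,300.00 × [1 − (1+0.096)^−2] / 0.096 = 9247.96207
Perpetuity value at year 2: 36,800.00 / 0.096 = 383333.33333
PV of perpetuity: 383333.33333 / (1+0.096)^2 = 319121.06843
Total PV = 9247.96207 + 319121.06843 = 328369.03049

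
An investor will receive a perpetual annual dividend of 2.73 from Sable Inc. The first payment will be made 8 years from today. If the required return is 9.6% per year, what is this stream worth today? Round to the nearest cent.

14.97

Value at end of year 7: C / r = 2.73 / 0.096 = 28.4375
Discount to today: PV = 28.4375 / (1 + 0.096)^7 = 28.4375 / 1.899651 = 14.97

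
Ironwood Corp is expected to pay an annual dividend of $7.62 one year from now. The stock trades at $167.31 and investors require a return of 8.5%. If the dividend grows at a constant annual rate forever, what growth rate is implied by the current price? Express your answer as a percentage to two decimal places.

3.95%

P = D₁/(r−g) ⇒ g = r − D₁/P = 0.085 − $7.62/$167.31 = 0.039456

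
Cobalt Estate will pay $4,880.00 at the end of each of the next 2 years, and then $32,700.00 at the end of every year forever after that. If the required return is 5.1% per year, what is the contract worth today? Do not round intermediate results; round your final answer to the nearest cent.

PV of 2-year annuity: $4,880.00 × [1 − (1+0.051)^−2] / 0.051 = 9061.08178
Perpetuity value at year 2: $32,700.00 / 0.051 = 641176.47059
PV of perpetuity: 641176.47059 / (1+0.051)^2 = 580459.79552
Total PV = 9061.08178 + 580459.79552 = 589520.87730

$589520.88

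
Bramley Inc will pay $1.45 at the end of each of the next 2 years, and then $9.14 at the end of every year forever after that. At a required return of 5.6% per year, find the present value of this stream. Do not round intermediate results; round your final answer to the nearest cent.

PV of 2-year annuity: $1.45 × [1 − (1+0.056)^−2] / 0.056 = 2.67340
Perpetuity value at year 2: $9.14 / 0.056 = 163.21429
PV of perpetuity: 163.21429 / (1+0.056)^2 = 146.36267
Total PV = 2.67340 + 146.36267 = 149.03607

$149.04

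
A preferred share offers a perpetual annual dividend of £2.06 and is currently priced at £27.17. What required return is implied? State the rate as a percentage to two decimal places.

7.58%

P = C/r ⇒ r = C/P = £2.06/£27.17 = 0.075819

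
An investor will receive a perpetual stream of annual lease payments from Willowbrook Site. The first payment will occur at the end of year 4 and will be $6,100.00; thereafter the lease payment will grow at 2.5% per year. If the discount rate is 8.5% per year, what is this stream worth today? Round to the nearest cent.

$79595.66

Value at end of year 3: C₁ / (r − g) = $6,100.00 / (0.085 − 0.025) = $101,666.6667
Discount to today: PV = $101,666.6667 / (1 + 0.085)^3 = $101,666.6667 / 1.277289 = $79,595.66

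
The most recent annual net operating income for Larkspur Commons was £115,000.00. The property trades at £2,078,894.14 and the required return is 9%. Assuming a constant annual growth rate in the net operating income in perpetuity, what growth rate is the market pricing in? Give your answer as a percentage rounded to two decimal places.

P = D₀(1+g)/(r−g) ⇒ P(r−g) = D₀(1+g) ⇒ g(P+D₀) = P·r − D₀
g = (P·r − D₀)/(P + D₀) = (£2,078,894.14×0.09 − £115,000.00) / (£2,078,894.14 + £115,000.00) = 0.032864

3.29%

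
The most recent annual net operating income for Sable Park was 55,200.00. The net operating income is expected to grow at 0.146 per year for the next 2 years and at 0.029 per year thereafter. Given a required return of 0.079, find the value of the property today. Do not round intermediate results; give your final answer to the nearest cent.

D_1 = 63259.20000
D_2 = 72495.04320
Terminal value at year 2: TV = D_2×(1+g_2)/(r−g_2) = 74597.39945/0.05 = 1491947.98906
P_0 = D_1/(1+r)^1 + D_2/(1+r)^2 + TV/(1+r)^2
    = 58627.61816 + 62268.07268 + 1281476.93567 = 1402372.62651

1402372.63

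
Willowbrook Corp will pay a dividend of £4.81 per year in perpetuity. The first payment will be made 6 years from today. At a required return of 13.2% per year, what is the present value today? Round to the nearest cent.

Value at end of year 5: C / r = £4.81 / 0.132 = £36.4394
Discount to today: PV = £36.4394 / (1 + 0.132)^5 = £36.4394 / 1.858798 = £19.60

£19.60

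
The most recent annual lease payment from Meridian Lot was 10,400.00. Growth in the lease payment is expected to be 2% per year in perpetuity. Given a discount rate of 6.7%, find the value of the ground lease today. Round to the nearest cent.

225702.13

D₁ = D₀ × (1 + g) = 10,400.00 × 1.02 = 10,608.0000
Growing perpetuity: P = D₁ / (r − g) = 10,608.0000 / (0.067 − 0.02) = 225,702.13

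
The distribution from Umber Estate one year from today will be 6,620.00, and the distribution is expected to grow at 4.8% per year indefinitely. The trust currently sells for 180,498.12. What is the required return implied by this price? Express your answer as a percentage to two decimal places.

P = D₁/(r − g) ⇒ r = D₁/P + g = 6,620.0000/180,498.12 + 0.048 = 0.036676 + 0.048 = 0.084676

8.47%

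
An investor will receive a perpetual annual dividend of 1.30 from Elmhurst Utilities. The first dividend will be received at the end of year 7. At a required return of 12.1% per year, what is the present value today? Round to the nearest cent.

5.41

Value at end of year 6: C / r = 1.30 / 0.121 = 10.7438
Discount to today: PV = 10.7438 / (1 + 0.121)^6 = 10.7438 / 1.984420 = 5.41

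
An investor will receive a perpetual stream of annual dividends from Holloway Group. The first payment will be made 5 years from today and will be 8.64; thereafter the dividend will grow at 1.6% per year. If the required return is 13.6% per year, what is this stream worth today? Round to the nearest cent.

43.23

Value at end of year 4: C₁ / (r − g) = 8.64 / (0.136 − 0.016) = 72.0000
Discount to today: PV = 72.0000 / (1 + 0.136)^4 = 72.0000 / 1.665380 = 43.23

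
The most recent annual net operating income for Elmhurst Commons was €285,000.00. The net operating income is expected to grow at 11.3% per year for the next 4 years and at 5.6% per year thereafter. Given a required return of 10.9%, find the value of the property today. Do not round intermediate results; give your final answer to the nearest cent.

D_1 = 317205.00000
D_2 = 353049.16500
D_3 = 392943.72064
D_4 = 437346.36108
Terminal value at year 4: TV = D_4×(1+g_2)/(r−g_2) = 461837.75730/0.053 = 8713919.94902
P_0 = D_1/(1+r)^1 + D_2/(1+r)^2 + D_3/(1+r)^3 + D_4/(1+r)^4 + TV/(1+r)^4
    = 286027.95311 + 287059.61390 + 288094.99573 + 289134.11204 + 5760860.79836 = 6911177.47314

€6911177.47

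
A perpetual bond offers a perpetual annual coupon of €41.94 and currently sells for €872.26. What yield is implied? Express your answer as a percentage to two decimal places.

4.81%

P = C/r ⇒ r = C/P = €41.94/€872.26 = 0.048082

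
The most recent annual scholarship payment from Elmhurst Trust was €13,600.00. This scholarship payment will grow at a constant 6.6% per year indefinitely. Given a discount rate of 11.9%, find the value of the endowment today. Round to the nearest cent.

€273539.62

D₁ = D₀ × (1 + g) = €13,600.00 × 1.066 = €14,497.6000
Growing perpetuity: P = D₁ / (r − g) = €14,497.6000 / (0.119 − 0.066) = €273,539.62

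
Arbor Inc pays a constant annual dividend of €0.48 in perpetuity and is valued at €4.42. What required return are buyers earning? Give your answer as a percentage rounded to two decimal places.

P = C/r ⇒ r = C/P = €0.48/€4.42 = 0.108597

10.86%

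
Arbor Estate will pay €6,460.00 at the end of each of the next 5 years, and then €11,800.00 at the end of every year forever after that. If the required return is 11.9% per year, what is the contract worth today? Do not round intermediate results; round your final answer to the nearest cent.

PV of 5-year annuity: €6,460.00 × [1 − (1+0.119)^−5] / 0.119 = 23344.65885
Perpetuity value at year 5: €11,800.00 / 0.119 = 99159.66387
PV of perpetuity: 99159.66387 / (1+0.119)^5 = 56517.71737
Total PV = 23344.65885 + 56517.71737 = 79862.37621

€79862.38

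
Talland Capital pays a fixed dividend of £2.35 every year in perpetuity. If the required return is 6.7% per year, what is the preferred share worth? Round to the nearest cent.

£35.07

Level perpetuity: PV = C / r = £2.35 / 0.067 = £35.07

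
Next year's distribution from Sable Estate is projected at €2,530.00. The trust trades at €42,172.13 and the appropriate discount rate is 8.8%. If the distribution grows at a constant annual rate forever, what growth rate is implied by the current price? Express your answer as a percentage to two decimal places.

2.80%

P = D₁/(r−g) ⇒ g = r − D₁/P = 0.088 − €2,530.00/€42,172.13 = 0.028008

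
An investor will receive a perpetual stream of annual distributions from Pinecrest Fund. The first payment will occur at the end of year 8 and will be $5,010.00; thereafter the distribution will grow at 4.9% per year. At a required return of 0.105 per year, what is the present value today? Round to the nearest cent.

$44474.77

Value at end of year 7: C₁ / (r − g) = $5,010.00 / (0.105 − 0.049) = $89,464.2857
Discount to today: PV = $89,464.2857 / (1 + 0.105)^7 = $89,464.2857 / 2.011574 = $44,474.77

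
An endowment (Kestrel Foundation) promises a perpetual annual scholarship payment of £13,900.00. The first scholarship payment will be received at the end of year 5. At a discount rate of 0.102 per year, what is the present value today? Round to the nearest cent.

Value at end of year 4: C / r = £13,900.00 / 0.102 = £136,274.5098
Discount to today: PV = £136,274.5098 / (1 + 0.102)^4 = £136,274.5098 / 1.474777 = £92,403.46

£92403.46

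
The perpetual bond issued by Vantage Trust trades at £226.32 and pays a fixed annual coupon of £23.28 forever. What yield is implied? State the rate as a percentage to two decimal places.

P = C/r ⇒ r = C/P = £23.28/£226.32 = 0.102863

10.29%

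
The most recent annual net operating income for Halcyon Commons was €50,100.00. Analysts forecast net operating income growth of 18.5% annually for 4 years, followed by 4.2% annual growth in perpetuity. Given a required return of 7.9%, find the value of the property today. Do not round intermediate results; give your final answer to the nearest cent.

€2307233.72

D_1 = 59368.50000
D_2 = 70351.67250
D_3 = 83366.73191
D_4 = 98789.57732
Terminal value at year 4: TV = D_4×(1+g_2)/(r−g_2) = 102938.73956/0.037 = 2782128.09631
P_0 = D_1/(1+r)^1 + D_2/(1+r)^2 + D_3/(1+r)^3 + D_4/(1+r)^4 + TV/(1+r)^4
    = 55021.77943 + 60427.07008 + 66363.37168 + 72882.85027 + 2052538.64828 = 2307233.71974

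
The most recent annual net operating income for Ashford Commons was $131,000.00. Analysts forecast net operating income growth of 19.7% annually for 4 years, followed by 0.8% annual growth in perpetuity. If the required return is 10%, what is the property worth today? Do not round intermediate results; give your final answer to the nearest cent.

$2662726.59

D_1 = 156807.00000
D_2 = 187697.97900
D_3 = 224674.48086
D_4 = 268935.35359
Terminal value at year 4: TV = D_4×(1+g_2)/(r−g_2) = 271086.83642/0.092 = 2946596.04806
P_0 = D_1/(1+r)^1 + D_2/(1+r)^2 + D_3/(1+r)^3 + D_4/(1+r)^4 + TV/(1+r)^4
    = 142551.81818 + 155122.29669 + 168801.26286 + 183686.46513 + 2012564.74835 = 2662726.59121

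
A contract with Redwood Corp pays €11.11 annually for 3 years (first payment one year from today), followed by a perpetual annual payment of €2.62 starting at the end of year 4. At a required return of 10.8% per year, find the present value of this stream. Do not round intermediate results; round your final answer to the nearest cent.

PV of 3-year annuity: €11.11 × [1 − (1+0.108)^−3] / 0.108 = 27.24439
Perpetuity value at year 3: €2.62 / 0.108 = 24.25926
PV of perpetuity: 24.25926 / (1+0.108)^3 = 17.83439
Total PV = 27.24439 + 17.83439 = 45.07878

€45.08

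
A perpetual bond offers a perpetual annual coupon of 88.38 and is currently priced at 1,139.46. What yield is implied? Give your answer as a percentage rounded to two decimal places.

P = C/r ⇒ r = C/P = 88.38/1,139.46 = 0.077563

7.76%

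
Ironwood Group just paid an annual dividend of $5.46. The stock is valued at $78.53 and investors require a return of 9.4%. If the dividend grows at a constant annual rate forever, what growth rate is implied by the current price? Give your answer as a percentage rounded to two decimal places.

P = D₀(1+g)/(r−g) ⇒ P(r−g) = D₀(1+g) ⇒ g(P+D₀) = P·r − D₀
g = (P·r − D₀)/(P + D₀) = ($78.53×0.094 − $5.46) / ($78.53 + $5.46) = 0.022882

2.29%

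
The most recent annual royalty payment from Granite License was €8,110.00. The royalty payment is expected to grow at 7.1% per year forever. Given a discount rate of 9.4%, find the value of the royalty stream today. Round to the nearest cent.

€377643.91

D₁ = D₀ × (1 + g) = €8,110.00 × 1.071 = €8,685.8100
Growing perpetuity: P = D₁ / (r − g) = €8,685.8100 / (0.094 − 0.071) = €377,643.91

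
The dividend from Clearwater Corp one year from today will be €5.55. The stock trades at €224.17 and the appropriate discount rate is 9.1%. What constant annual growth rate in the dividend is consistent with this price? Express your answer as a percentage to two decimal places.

6.62%

P = D₁/(r−g) ⇒ g = r − D₁/P = 0.091 − €5.55/€224.17 = 0.066242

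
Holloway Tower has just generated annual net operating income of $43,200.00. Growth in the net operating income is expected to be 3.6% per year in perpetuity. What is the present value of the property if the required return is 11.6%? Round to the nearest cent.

D₁ = D₀ × (1 + g) = $43,200.00 × 1.036 = $44,755.2000
Growing perpetuity: P = D₁ / (r − g) = $44,755.2000 / (0.116 − 0.036) = $559,440.00

$559440.00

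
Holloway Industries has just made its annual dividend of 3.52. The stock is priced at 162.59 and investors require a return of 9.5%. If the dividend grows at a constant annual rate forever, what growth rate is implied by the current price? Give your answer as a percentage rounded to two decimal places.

P = D₀(1+g)/(r−g) ⇒ P(r−g) = D₀(1+g) ⇒ g(P+D₀) = P·r − D₀
g = (P·r − D₀)/(P + D₀) = (162.59×0.095 − 3.52) / (162.59 + 3.52) = 0.071796

7.18%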